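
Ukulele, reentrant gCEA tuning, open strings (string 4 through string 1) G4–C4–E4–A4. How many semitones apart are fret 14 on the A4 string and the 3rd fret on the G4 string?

A4 at fret 14 → B5 (MIDI 83); G4 at fret 3 → A#4 (MIDI 70).
83 − 70 = 13, so the two pitches are 13 semitones apart, with B5 the higher.

13 semitones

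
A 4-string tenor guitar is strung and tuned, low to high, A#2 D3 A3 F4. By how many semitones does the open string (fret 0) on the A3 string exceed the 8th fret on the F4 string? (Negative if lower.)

-16 semitones

A3 at fret 0 → A3 (MIDI 57); F4 at fret 8 → C#5 (MIDI 73).
57 − 73 = -16, so the two pitches are 16 semitones apart.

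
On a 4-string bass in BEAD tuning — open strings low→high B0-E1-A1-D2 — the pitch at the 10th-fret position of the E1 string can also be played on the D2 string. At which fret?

0

Fret 10 on E1 is MIDI 28 + 10 = 38 (D2). On the D2 string (open MIDI 38), that pitch is 38 − 38 = fret 0.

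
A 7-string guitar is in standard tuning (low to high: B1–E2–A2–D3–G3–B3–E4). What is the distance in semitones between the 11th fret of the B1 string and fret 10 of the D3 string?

14 semitones

B1 at fret 11 → A♯2 (MIDI 46); D3 at fret 10 → C4 (MIDI 60).
46 − 60 = -14, so the two pitches are 14 semitones apart, with C4 the higher.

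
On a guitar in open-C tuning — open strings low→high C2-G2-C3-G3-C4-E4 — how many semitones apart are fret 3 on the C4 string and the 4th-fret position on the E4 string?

5 semitones

C4 at fret 3 → D♯4 (MIDI 63); E4 at fret 4 → G♯4 (MIDI 68).
63 − 68 = -5, so the two pitches are 5 semitones apart, with G♯4 the higher.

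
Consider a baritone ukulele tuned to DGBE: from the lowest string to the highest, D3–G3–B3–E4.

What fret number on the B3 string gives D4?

D4 is 3 semitones above the open B3 (B–C–C#–D), so it sits at fret 3.

3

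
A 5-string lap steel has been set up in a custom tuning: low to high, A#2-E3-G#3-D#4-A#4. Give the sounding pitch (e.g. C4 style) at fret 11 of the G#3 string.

G#3 is MIDI 56. Adding 11 gives 67, which is G4.

G4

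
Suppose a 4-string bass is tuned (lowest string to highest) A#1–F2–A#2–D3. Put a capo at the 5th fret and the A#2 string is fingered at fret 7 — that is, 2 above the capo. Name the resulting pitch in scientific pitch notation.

F3

The capo raises the open A#2 by 5 semitones to D#3; fretting 2 more gives A#2 + 5 + 2 = A#2 + 7 semitones = F3.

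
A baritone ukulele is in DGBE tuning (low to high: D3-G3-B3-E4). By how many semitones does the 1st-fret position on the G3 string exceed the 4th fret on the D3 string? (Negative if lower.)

G3 at fret 1 → G♯3 (MIDI 56); D3 at fret 4 → F♯3 (MIDI 54).
56 − 54 = 2, so the two pitches are 2 semitones apart.

2 semitones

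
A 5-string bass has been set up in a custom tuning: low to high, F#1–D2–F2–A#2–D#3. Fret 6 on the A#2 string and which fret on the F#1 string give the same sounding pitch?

22

Fret 6 on A#2 is MIDI 46 + 6 = 52 (E3). On the F#1 string (open MIDI 30), that pitch is 52 − 30 = fret 22.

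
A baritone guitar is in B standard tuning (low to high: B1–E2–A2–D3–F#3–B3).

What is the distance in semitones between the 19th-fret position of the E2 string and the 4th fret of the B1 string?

E2 at fret 19 → B3 (MIDI 59); B1 at fret 4 → D#2 (MIDI 39).
59 − 39 = 20, so the two pitches are 20 semitones apart, with B3 the higher.

20 semitones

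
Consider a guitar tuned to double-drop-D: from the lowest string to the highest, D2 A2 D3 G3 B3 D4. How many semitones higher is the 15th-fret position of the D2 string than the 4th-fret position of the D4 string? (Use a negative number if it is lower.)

-13 semitones

D2 at fret 15 → F3 (MIDI 53); D4 at fret 4 → F#4 (MIDI 66).
53 − 66 = -13, so the two pitches are 13 semitones apart.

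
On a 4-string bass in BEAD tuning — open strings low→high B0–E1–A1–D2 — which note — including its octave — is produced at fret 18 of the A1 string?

A1 is MIDI 33. Adding 18 gives 51, which is D#3.

D#3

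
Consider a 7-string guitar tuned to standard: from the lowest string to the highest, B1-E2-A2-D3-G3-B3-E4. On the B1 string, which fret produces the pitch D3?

15

D3 is 15 semitones above the open B1 (B–C–C#–D–…–C–C#–D), so it sits at fret 15.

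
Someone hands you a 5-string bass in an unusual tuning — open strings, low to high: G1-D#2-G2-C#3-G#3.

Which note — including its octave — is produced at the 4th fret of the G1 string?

Each fret is one semitone, so G1 + 4 = B1.

B1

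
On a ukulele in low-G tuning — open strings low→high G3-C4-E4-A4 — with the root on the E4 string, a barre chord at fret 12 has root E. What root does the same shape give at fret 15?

Moving from fret 12 to fret 15 shifts the root by 3 semitones.
E up 3 semitones is G.

G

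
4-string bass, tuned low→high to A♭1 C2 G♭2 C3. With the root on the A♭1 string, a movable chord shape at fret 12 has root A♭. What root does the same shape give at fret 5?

Moving from fret 12 to fret 5 shifts the root by -7 semitones.
A♭ down 7 semitones is D♭.

D♭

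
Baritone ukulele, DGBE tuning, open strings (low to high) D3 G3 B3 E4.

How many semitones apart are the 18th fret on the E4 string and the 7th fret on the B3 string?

16 semitones

E4 at fret 18 → A#5 (MIDI 82); B3 at fret 7 → F#4 (MIDI 66).
82 − 66 = 16, so the two pitches are 16 semitones apart, with A#5 the higher.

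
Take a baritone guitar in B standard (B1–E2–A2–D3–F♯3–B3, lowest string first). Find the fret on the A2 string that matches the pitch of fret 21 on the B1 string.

11

Fret 21 on B1 is MIDI 35 + 21 = 56 (G♯3). On the A2 string (open MIDI 45), that pitch is 56 − 45 = fret 11.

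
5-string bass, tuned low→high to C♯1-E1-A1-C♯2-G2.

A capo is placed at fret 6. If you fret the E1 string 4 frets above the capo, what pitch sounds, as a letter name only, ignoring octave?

D

The capo raises the open E1 by 6 semitones to A♯1; fretting 4 more gives E1 + 6 + 4 = E1 + 10 semitones, landing on D.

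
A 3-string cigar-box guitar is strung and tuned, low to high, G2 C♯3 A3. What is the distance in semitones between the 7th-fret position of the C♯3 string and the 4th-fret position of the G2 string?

9 semitones

C♯3 at fret 7 → G♯3 (MIDI 56); G2 at fret 4 → B2 (MIDI 47).
56 − 47 = 9, so the two pitches are 9 semitones apart, with G♯3 the higher.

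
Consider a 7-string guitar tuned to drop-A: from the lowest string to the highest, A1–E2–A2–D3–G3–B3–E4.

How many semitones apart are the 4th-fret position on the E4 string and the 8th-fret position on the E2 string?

E4 at fret 4 → G#4 (MIDI 68); E2 at fret 8 → C3 (MIDI 48).
68 − 48 = 20, so the two pitches are 20 semitones apart, with G#4 the higher.

20 semitones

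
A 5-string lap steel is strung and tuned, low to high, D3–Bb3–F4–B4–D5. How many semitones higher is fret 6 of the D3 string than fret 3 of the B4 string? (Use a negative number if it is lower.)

D3 at fret 6 → Ab3 (MIDI 56); B4 at fret 3 → D5 (MIDI 74).
56 − 74 = -18, so the two pitches are 18 semitones apart.

-18 semitones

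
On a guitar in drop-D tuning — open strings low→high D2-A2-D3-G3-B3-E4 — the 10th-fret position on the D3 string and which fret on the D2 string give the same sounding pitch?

D3 at fret 10 is D3 + 10 semitones = C4.
The open D2 string is 12 semitones below the open D3, so the same pitch on the D2 string lies at fret 10 + 12 = 22.

22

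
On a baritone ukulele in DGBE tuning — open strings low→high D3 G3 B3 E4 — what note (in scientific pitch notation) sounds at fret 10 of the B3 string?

A4

Each fret is one semitone, so B3 + 10 = A4.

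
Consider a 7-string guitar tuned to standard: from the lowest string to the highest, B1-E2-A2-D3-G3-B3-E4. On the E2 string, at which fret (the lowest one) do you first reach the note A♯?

From E2, count semitones up the chromatic scale until reaching A♯: E–F–F#–G–G#–A–A# — 6 steps.

6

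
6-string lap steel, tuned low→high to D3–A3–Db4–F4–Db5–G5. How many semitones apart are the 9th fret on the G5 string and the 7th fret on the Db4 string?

20 semitones

G5 at fret 9 → E6 (MIDI 88); Db4 at fret 7 → Ab4 (MIDI 68).
88 − 68 = 20, so the two pitches are 20 semitones apart, with E6 the higher.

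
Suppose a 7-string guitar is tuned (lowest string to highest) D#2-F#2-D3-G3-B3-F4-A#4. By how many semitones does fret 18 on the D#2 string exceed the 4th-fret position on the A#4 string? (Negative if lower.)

-17 semitones

D#2 at fret 18 → A3 (MIDI 57); A#4 at fret 4 → D5 (MIDI 74).
57 − 74 = -17, so the two pitches are 17 semitones apart.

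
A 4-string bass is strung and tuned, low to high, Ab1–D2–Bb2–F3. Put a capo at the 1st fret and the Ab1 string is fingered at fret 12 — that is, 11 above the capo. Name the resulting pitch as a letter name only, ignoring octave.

Ab

The capo raises the open Ab1 by 1 semitone to A1; fretting 11 more gives Ab1 + 1 + 11 = Ab1 + 12 semitones, landing on Ab.
(Also written G#.)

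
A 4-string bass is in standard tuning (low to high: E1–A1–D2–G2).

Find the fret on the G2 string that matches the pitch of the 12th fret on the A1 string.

2

Fret 12 on A1 is MIDI 33 + 12 = 45 (A2). On the G2 string (open MIDI 43), that pitch is 45 − 43 = fret 2.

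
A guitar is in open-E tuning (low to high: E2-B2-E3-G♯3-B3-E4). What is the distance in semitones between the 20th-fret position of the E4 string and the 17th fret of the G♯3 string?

E4 at fret 20 → C6 (MIDI 84); G♯3 at fret 17 → C♯5 (MIDI 73).
84 − 73 = 11, so the two pitches are 11 semitones apart, with C6 the higher.

11 semitones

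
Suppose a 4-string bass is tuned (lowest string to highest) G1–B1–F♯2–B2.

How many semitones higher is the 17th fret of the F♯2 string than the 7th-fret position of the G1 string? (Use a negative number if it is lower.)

F♯2 at fret 17 → B3 (MIDI 59); G1 at fret 7 → D2 (MIDI 38).
59 − 38 = 21, so the two pitches are 21 semitones apart.

21 semitones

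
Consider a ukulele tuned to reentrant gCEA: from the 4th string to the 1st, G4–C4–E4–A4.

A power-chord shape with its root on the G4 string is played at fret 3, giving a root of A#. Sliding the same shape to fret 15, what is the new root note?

Moving from fret 3 to fret 15 shifts the root by 12 semitones.
A# up 12 semitones is A#.

A#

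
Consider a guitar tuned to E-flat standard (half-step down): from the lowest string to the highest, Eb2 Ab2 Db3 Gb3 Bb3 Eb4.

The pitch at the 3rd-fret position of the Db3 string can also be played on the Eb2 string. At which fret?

Db3 at fret 3 is Db3 + 3 semitones = E3.
The open Eb2 string is 10 semitones below the open Db3, so the same pitch on the Eb2 string lies at fret 3 + 10 = 13.

13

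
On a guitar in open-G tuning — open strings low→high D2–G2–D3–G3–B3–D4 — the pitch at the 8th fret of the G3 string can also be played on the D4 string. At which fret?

1

Fret 8 on G3 is MIDI 55 + 8 = 63 (D#4). On the D4 string (open MIDI 62), that pitch is 63 − 62 = fret 1.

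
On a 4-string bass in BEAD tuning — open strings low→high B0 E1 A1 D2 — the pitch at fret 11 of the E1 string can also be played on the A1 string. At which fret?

6

Fret 11 on E1 is MIDI 28 + 11 = 39 (D#2). On the A1 string (open MIDI 33), that pitch is 39 − 33 = fret 6.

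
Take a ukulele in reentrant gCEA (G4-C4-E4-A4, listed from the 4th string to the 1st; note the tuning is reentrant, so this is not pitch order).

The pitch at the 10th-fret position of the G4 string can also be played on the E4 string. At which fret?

Fret 10 on G4 is MIDI 67 + 10 = 77 (F5). On the E4 string (open MIDI 64), that pitch is 77 − 64 = fret 13.

13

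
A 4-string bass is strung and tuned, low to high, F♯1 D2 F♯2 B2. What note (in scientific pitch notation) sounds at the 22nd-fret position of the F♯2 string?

E4

The open F♯2 string plus 22 semitones: F#–G–G#–A–…–D–D#–E.
The walk passes from B into C 2 times, so the octave number goes from 2 to 4.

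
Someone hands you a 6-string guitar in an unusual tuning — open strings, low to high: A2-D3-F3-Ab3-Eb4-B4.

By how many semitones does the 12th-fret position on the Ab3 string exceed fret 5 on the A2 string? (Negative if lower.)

18 semitones

Ab3 at fret 12 → Ab4 (MIDI 68); A2 at fret 5 → D3 (MIDI 50).
68 − 50 = 18, so the two pitches are 18 semitones apart.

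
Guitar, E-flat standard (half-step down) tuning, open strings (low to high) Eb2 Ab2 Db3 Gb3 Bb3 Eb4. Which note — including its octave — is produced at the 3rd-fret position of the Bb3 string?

Db4

Bb3 is MIDI 58. Adding 3 gives 61, which is Db4.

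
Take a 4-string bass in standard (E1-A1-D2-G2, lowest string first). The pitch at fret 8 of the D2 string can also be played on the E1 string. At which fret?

18

D2 at fret 8 is D2 + 8 semitones = A#2.
The open E1 string is 10 semitones below the open D2, so the same pitch on the E1 string lies at fret 8 + 10 = 18.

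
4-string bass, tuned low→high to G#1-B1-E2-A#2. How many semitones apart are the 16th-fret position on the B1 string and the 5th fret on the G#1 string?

14 semitones

B1 at fret 16 → D#3 (MIDI 51); G#1 at fret 5 → C#2 (MIDI 37).
51 − 37 = 14, so the two pitches are 14 semitones apart, with D#3 the higher.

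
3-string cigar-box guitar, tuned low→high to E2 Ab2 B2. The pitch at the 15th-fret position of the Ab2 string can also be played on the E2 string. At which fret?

Ab2 at fret 15 is Ab2 + 15 semitones = B3.
The open E2 string is 4 semitones below the open Ab2, so the same pitch on the E2 string lies at fret 15 + 4 = 19.

19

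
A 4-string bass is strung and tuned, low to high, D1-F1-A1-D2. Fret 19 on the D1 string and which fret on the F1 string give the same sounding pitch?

Fret 19 on D1 is MIDI 26 + 19 = 45 (A2). On the F1 string (open MIDI 29), that pitch is 45 − 29 = fret 16.

16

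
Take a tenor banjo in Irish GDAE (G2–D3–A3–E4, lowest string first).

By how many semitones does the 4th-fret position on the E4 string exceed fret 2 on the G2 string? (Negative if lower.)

E4 at fret 4 → G♯4 (MIDI 68); G2 at fret 2 → A2 (MIDI 45).
68 − 45 = 23, so the two pitches are 23 semitones apart.

23 semitones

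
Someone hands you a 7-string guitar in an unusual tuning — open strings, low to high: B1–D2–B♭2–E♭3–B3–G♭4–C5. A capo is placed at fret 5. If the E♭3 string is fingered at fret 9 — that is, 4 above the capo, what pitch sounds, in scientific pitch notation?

The capo raises the open E♭3 by 5 semitones to A♭3; fretting 4 more gives E♭3 + 5 + 4 = E♭3 + 9 semitones = C4.

C4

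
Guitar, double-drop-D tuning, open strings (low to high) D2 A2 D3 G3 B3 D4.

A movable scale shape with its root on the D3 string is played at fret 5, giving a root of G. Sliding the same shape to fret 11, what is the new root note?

Moving from fret 5 to fret 11 shifts the root by 6 semitones.
G up 6 semitones is C♯.

C♯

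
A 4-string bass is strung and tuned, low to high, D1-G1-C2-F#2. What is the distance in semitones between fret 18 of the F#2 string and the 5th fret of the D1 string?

29 semitones

F#2 at fret 18 → C4 (MIDI 60); D1 at fret 5 → G1 (MIDI 31).
60 − 31 = 29, so the two pitches are 29 semitones apart, with C4 the higher.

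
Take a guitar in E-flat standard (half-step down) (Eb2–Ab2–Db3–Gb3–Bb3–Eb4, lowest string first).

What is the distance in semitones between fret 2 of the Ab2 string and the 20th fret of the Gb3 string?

28 semitones

Ab2 at fret 2 → Bb2 (MIDI 46); Gb3 at fret 20 → D5 (MIDI 74).
46 − 74 = -28, so the two pitches are 28 semitones apart, with D5 the higher.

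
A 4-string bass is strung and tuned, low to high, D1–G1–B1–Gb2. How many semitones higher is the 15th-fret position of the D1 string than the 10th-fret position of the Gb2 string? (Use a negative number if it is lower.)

-11 semitones

D1 at fret 15 → F2 (MIDI 41); Gb2 at fret 10 → E3 (MIDI 52).
41 − 52 = -11, so the two pitches are 11 semitones apart.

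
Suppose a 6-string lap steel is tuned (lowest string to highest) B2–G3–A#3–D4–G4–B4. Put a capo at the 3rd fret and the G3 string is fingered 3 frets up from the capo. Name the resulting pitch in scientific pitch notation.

C#4

The capo raises the open G3 by 3 semitones to A#3; fretting 3 more gives G3 + 3 + 3 = G3 + 6 semitones = C#4.
(Also written Db.)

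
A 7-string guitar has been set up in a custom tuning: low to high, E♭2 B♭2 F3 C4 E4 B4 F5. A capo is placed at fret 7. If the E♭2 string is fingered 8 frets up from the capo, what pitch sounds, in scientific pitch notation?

The capo raises the open E♭2 by 7 semitones to B♭2; fretting 8 more gives E♭2 + 7 + 8 = E♭2 + 15 semitones = G♭3.

G♭3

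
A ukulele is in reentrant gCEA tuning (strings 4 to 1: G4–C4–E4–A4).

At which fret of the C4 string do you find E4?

E4 is 4 semitones above the open C4 (C–C#–D–D#–E), so it sits at fret 4.

4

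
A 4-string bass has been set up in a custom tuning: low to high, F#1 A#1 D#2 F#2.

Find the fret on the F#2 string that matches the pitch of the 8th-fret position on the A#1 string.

Fret 8 on A#1 is MIDI 34 + 8 = 42 (F#2). On the F#2 string (open MIDI 42), that pitch is 42 − 42 = fret 0.

0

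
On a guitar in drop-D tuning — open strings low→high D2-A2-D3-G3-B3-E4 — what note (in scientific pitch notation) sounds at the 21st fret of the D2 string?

D2 is MIDI 38. Adding 21 gives 59, which is B3.

B3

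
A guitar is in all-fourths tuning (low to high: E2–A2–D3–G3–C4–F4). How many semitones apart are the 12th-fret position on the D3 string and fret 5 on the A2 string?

12 semitones

D3 at fret 12 → D4 (MIDI 62); A2 at fret 5 → D3 (MIDI 50).
62 − 50 = 12, so the two pitches are 12 semitones apart, with D4 the higher.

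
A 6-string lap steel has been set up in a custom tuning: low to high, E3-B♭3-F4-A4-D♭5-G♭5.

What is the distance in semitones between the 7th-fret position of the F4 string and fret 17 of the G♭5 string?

F4 at fret 7 → C5 (MIDI 72); G♭5 at fret 17 → B6 (MIDI 95).
72 − 95 = -23, so the two pitches are 23 semitones apart, with B6 the higher.

23 semitones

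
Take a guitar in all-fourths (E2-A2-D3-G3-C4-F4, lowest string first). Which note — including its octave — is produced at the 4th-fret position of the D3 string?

F♯3

Each fret is one semitone, so D3 + 4 = F♯3.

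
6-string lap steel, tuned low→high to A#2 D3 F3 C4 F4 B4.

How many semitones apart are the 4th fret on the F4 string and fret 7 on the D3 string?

F4 at fret 4 → A4 (MIDI 69); D3 at fret 7 → A3 (MIDI 57).
69 − 57 = 12, so the two pitches are 12 semitones apart, with A4 the higher.

12 semitones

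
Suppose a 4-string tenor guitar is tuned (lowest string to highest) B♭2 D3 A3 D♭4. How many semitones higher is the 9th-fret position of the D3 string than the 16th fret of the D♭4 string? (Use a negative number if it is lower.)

-18 semitones

D3 at fret 9 → B3 (MIDI 59); D♭4 at fret 16 → F5 (MIDI 77).
59 − 77 = -18, so the two pitches are 18 semitones apart.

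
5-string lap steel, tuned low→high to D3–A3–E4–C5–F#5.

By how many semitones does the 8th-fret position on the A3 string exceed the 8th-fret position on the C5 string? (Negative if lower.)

-15 semitones

A3 at fret 8 → F4 (MIDI 65); C5 at fret 8 → G#5 (MIDI 80).
65 − 80 = -15, so the two pitches are 15 semitones apart.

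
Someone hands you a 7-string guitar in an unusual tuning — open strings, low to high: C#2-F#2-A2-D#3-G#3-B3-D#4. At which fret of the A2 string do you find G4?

22

G4 is 22 semitones above the open A2 (A–A#–B–C–…–F–F#–G), so it sits at fret 22.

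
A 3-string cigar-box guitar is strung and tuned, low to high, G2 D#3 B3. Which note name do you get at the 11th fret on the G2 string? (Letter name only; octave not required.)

F#

Each fret is one semitone, so G2 + 11 = F#.
(Equivalently spelled Gb.)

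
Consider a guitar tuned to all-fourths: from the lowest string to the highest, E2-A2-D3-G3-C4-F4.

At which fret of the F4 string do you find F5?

12

F5 is 12 semitones above the open F4 (F–F#–G–G#–…–D#–E–F), so it sits at fret 12.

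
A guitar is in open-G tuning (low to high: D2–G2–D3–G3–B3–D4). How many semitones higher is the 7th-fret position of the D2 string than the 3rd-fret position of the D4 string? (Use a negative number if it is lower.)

-20 semitones

D2 at fret 7 → A2 (MIDI 45); D4 at fret 3 → F4 (MIDI 65).
45 − 65 = -20, so the two pitches are 20 semitones apart.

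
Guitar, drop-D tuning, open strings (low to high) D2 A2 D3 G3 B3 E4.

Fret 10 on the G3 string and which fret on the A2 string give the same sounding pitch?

20

G3 at fret 10 is G3 + 10 semitones = F4.
The open A2 string is 10 semitones below the open G3, so the same pitch on the A2 string lies at fret 10 + 10 = 20.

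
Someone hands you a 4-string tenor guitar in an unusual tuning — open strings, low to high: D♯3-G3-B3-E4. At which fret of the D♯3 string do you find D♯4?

D♯4 is 12 semitones above the open D♯3 (D#–E–F–F#–…–C#–D–D#), so it sits at fret 12.

12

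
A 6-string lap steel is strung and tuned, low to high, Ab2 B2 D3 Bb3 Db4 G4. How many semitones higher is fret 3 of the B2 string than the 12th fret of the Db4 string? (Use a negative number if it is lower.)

-23 semitones

B2 at fret 3 → D3 (MIDI 50); Db4 at fret 12 → Db5 (MIDI 73).
50 − 73 = -23, so the two pitches are 23 semitones apart.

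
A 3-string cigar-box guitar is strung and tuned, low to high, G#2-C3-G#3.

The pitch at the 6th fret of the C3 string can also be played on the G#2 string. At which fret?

10

Fret 6 on C3 is MIDI 48 + 6 = 54 (F#3). On the G#2 string (open MIDI 44), that pitch is 54 − 44 = fret 10.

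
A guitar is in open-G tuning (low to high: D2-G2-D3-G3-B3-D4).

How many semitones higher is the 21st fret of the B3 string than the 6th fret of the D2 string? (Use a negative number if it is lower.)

36 semitones

B3 at fret 21 → G♯5 (MIDI 80); D2 at fret 6 → G♯2 (MIDI 44).
80 − 44 = 36, so the two pitches are 36 semitones apart.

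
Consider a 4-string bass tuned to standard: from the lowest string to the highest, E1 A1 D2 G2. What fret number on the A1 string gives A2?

12

A2 is 12 semitones above the open A1 (A–A#–B–C–…–G–G#–A), so it sits at fret 12.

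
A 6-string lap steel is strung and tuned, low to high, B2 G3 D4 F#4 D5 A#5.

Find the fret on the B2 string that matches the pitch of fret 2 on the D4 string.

17

Fret 2 on D4 is MIDI 62 + 2 = 64 (E4). On the B2 string (open MIDI 47), that pitch is 64 − 47 = fret 17.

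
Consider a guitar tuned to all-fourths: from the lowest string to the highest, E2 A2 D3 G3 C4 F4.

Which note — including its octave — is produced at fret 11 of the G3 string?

F♯4

The open G3 string plus 11 semitones: G–G#–A–A#–…–E–F–F#.
The walk passes from B into C once, so the octave number goes from 3 to 4.
(Equivalently spelled G♭4.)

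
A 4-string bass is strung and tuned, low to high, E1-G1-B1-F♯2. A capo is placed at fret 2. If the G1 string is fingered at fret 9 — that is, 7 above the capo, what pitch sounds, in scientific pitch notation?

The capo raises the open G1 by 2 semitones to A1; fretting 7 more gives G1 + 2 + 7 = G1 + 9 semitones = E2.

E2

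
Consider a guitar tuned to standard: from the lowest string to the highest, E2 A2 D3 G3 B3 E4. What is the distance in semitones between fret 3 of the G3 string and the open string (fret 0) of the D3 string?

G3 at fret 3 → A♯3 (MIDI 58); D3 at fret 0 → D3 (MIDI 50).
58 − 50 = 8, so the two pitches are 8 semitones apart, with A♯3 the higher.

8 semitones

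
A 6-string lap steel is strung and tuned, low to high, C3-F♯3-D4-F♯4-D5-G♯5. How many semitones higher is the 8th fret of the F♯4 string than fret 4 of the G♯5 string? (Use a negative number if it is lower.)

F♯4 at fret 8 → D5 (MIDI 74); G♯5 at fret 4 → C6 (MIDI 84).
74 − 84 = -10, so the two pitches are 10 semitones apart.

-10 semitones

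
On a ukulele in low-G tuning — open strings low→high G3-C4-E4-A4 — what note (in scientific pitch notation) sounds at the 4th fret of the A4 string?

Each fret is one semitone, so A4 + 4 = C#5.

C#5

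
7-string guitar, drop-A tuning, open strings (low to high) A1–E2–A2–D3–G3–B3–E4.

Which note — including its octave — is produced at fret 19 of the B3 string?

The open B3 string plus 19 semitones: B–C–C#–D–…–E–F–F#.
The walk passes from B into C 2 times, so the octave number goes from 3 to 5.
(Equivalently spelled Gb5.)

F#5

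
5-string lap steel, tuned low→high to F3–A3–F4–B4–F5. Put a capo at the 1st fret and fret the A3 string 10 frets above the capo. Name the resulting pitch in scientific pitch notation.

G#4

The capo raises the open A3 by 1 semitone to A#3; fretting 10 more gives A3 + 1 + 10 = A3 + 11 semitones = G#4.
(Also written Ab.)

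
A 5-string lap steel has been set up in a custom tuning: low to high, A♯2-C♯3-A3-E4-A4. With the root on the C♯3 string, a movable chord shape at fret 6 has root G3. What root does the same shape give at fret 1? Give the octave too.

D3

Moving from fret 6 to fret 1 shifts the root by -5 semitones.
G3 down 5 semitones is D3.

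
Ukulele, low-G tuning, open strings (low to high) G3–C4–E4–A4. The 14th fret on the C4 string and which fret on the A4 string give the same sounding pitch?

5

C4 at fret 14 is C4 + 14 semitones = D5.
The open A4 string is 9 semitones above the open C4, so the same pitch on the A4 string lies at fret 14 − 9 = 5.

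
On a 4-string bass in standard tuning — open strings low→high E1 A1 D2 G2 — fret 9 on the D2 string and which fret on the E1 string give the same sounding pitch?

D2 at fret 9 is D2 + 9 semitones = B2.
The open E1 string is 10 semitones below the open D2, so the same pitch on the E1 string lies at fret 9 + 10 = 19.

19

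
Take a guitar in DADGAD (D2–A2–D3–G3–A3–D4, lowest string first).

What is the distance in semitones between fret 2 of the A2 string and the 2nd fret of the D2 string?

A2 at fret 2 → B2 (MIDI 47); D2 at fret 2 → E2 (MIDI 40).
47 − 40 = 7, so the two pitches are 7 semitones apart, with B2 the higher.

7 semitones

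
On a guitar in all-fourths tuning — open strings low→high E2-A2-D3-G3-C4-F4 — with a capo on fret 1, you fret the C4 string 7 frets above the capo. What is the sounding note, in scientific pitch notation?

G♯4

The capo raises the open C4 by 1 semitone to C♯4; fretting 7 more gives C4 + 1 + 7 = C4 + 8 semitones = G♯4.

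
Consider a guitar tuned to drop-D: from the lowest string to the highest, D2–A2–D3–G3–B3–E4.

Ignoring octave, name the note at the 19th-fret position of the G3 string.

D

G3 is MIDI 55. Adding 19 gives 74; 74 mod 12 = 2, i.e. D.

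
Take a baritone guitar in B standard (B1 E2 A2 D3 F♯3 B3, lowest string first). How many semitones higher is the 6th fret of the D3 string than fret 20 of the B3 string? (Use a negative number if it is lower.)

D3 at fret 6 → G♯3 (MIDI 56); B3 at fret 20 → G5 (MIDI 79).
56 − 79 = -23, so the two pitches are 23 semitones apart.

-23 semitones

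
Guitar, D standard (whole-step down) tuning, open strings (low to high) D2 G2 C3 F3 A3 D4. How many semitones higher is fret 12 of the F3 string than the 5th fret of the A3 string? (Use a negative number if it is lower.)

3 semitones

F3 at fret 12 → F4 (MIDI 65); A3 at fret 5 → D4 (MIDI 62).
65 − 62 = 3, so the two pitches are 3 semitones apart.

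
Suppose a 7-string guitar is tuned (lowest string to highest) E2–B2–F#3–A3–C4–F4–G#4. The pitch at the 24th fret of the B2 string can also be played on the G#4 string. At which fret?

B2 at fret 24 is B2 + 24 semitones = B4.
The open G#4 string is 21 semitones above the open B2, so the same pitch on the G#4 string lies at fret 24 − 21 = 3.

3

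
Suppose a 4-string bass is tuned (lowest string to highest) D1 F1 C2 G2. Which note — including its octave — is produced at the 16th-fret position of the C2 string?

E3

The open C2 string plus 16 semitones: C–Db–D–Eb–…–D–Eb–E.
The walk passes from B into C once, so the octave number goes from 2 to 3.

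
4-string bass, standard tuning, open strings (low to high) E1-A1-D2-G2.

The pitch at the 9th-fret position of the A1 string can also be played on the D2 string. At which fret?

Fret 9 on A1 is MIDI 33 + 9 = 42 (F#2). On the D2 string (open MIDI 38), that pitch is 42 − 38 = fret 4.

4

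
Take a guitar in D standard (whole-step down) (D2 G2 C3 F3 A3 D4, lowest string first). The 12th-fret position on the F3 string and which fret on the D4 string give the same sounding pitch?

3

F3 at fret 12 is F3 + 12 semitones = F4.
The open D4 string is 9 semitones above the open F3, so the same pitch on the D4 string lies at fret 12 − 9 = 3.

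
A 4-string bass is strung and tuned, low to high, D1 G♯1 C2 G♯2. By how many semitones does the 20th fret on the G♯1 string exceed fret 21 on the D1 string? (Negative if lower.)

5 semitones

G♯1 at fret 20 → E3 (MIDI 52); D1 at fret 21 → B2 (MIDI 47).
52 − 47 = 5, so the two pitches are 5 semitones apart.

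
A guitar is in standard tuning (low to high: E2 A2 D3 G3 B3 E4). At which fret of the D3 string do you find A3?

7

A3 is 7 semitones above the open D3 (D–D#–E–F–F#–G–G#–A), so it sits at fret 7.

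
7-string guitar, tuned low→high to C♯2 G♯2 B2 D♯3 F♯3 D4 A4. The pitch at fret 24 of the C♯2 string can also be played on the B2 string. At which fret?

14

C♯2 at fret 24 is C♯2 + 24 semitones = C♯4.
The open B2 string is 10 semitones above the open C♯2, so the same pitch on the B2 string lies at fret 24 − 10 = 14.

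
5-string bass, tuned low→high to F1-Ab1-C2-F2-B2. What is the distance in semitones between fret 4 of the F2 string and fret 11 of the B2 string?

13 semitones

F2 at fret 4 → A2 (MIDI 45); B2 at fret 11 → Bb3 (MIDI 58).
45 − 58 = -13, so the two pitches are 13 semitones apart, with Bb3 the higher.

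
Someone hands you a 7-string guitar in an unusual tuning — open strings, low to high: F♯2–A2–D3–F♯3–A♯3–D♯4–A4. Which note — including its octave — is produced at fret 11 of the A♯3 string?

A4

A♯3 is MIDI 58. Adding 11 gives 69, which is A4.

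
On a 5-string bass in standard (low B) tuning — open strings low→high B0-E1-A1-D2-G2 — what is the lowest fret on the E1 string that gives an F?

From E1, count semitones up the chromatic scale until reaching F: E–F — 1 step.

1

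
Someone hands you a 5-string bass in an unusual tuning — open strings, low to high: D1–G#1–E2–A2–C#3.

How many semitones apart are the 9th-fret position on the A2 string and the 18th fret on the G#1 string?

4 semitones

A2 at fret 9 → F#3 (MIDI 54); G#1 at fret 18 → D3 (MIDI 50).
54 − 50 = 4, so the two pitches are 4 semitones apart, with F#3 the higher.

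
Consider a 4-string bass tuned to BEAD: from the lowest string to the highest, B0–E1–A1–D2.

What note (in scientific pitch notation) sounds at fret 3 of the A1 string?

Each fret is one semitone, so A1 + 3 = C2.

C2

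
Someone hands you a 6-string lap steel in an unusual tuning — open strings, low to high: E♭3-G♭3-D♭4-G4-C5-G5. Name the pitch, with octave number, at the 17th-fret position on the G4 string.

G4 is MIDI 67. Adding 17 gives 84, which is C6.

C6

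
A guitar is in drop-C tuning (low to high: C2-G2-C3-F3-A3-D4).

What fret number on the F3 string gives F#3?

1

F#3 is 1 semitone above the open F3 (F–F#), so it sits at fret 1.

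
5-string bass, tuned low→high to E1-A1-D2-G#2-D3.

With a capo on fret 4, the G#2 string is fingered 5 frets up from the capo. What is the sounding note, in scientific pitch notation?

The capo raises the open G#2 by 4 semitones to C3; fretting 5 more gives G#2 + 4 + 5 = G#2 + 9 semitones = F3.

F3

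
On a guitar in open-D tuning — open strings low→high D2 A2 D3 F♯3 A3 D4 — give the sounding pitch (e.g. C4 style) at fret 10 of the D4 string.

C5

The open D4 string plus 10 semitones: D–D#–E–F–…–A#–B–C.
The walk passes from B into C once, so the octave number goes from 4 to 5.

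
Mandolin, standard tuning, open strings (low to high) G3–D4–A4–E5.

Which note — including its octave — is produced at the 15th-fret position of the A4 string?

C6

A4 is MIDI 69. Adding 15 gives 84, which is C6.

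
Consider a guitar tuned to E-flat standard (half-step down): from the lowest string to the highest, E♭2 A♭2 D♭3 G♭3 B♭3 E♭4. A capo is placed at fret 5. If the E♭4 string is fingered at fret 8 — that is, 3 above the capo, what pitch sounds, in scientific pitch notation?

The capo raises the open E♭4 by 5 semitones to A♭4; fretting 3 more gives E♭4 + 5 + 3 = E♭4 + 8 semitones = B4.

B4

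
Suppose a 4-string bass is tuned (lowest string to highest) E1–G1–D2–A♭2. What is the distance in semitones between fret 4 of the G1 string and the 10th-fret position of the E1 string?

G1 at fret 4 → B1 (MIDI 35); E1 at fret 10 → D2 (MIDI 38).
35 − 38 = -3, so the two pitches are 3 semitones apart, with D2 the higher.

3 semitones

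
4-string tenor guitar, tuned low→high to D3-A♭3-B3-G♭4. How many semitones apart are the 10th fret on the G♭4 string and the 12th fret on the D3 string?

G♭4 at fret 10 → E5 (MIDI 76); D3 at fret 12 → D4 (MIDI 62).
76 − 62 = 14, so the two pitches are 14 semitones apart, with E5 the higher.

14 semitones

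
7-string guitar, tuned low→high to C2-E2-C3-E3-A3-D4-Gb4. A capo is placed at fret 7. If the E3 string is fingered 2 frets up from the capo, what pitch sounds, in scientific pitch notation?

Db4

The capo raises the open E3 by 7 semitones to B3; fretting 2 more gives E3 + 7 + 2 = E3 + 9 semitones = Db4.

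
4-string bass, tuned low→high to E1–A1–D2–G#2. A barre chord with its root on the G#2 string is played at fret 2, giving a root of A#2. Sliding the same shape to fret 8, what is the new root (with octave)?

Moving from fret 2 to fret 8 shifts the root by 6 semitones.
A#2 up 6 semitones is E3.

E3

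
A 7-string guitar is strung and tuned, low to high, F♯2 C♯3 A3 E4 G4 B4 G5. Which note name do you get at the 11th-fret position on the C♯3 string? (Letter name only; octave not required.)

C

C♯3 is MIDI 49. Adding 11 gives 60; 60 mod 12 = 0, i.e. C.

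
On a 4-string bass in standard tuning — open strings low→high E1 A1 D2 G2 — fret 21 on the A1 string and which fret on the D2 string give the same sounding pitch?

16

Fret 21 on A1 is MIDI 33 + 21 = 54 (F#3). On the D2 string (open MIDI 38), that pitch is 54 − 38 = fret 16.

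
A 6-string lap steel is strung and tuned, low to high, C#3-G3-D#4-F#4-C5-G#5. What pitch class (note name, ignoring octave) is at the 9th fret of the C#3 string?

C#3 is MIDI 49. Adding 9 gives 58; 58 mod 12 = 10, i.e. A#.
(Equivalently spelled Bb.)

A#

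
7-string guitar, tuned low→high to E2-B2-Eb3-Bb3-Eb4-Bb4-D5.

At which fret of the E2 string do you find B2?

7

B2 is 7 semitones above the open E2 (E–F–Gb–G–Ab–A–Bb–B), so it sits at fret 7.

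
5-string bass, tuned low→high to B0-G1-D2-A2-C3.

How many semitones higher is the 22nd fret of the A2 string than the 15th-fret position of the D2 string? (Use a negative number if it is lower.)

A2 at fret 22 → G4 (MIDI 67); D2 at fret 15 → F3 (MIDI 53).
67 − 53 = 14, so the two pitches are 14 semitones apart.

14 semitones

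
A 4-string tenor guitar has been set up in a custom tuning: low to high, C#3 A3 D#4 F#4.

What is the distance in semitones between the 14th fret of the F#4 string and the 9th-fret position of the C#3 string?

F#4 at fret 14 → G#5 (MIDI 80); C#3 at fret 9 → A#3 (MIDI 58).
80 − 58 = 22, so the two pitches are 22 semitones apart, with G#5 the higher.

22 semitones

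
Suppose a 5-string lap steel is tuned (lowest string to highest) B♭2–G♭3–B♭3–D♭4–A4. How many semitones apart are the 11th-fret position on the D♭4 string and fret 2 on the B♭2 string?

D♭4 at fret 11 → C5 (MIDI 72); B♭2 at fret 2 → C3 (MIDI 48).
72 − 48 = 24, so the two pitches are 24 semitones apart, with C5 the higher.

24 semitones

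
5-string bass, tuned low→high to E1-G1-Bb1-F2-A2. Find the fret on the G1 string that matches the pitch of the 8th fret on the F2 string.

18

Fret 8 on F2 is MIDI 41 + 8 = 49 (Db3). On the G1 string (open MIDI 31), that pitch is 49 − 31 = fret 18.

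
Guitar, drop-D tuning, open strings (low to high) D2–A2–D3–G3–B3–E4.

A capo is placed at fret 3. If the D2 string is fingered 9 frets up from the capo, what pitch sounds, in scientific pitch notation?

The capo raises the open D2 by 3 semitones to F2; fretting 9 more gives D2 + 3 + 9 = D2 + 12 semitones = D3.

D3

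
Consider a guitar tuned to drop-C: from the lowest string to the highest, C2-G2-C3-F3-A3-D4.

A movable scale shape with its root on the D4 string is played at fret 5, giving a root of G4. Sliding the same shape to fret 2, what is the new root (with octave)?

Moving from fret 5 to fret 2 shifts the root by -3 semitones.
G4 down 3 semitones is E4.

E4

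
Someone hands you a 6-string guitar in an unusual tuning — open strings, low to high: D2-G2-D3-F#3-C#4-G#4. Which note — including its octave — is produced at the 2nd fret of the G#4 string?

A#4

G#4 is MIDI 68. Adding 2 gives 70, which is A#4.
(Equivalently spelled Bb4.)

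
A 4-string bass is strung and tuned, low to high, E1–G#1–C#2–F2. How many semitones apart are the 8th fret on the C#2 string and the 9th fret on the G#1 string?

C#2 at fret 8 → A2 (MIDI 45); G#1 at fret 9 → F2 (MIDI 41).
45 − 41 = 4, so the two pitches are 4 semitones apart, with A2 the higher.

4 semitones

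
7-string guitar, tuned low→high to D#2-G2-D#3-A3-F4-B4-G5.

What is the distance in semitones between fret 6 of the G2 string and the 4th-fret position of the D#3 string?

6 semitones

G2 at fret 6 → C#3 (MIDI 49); D#3 at fret 4 → G3 (MIDI 55).
49 − 55 = -6, so the two pitches are 6 semitones apart, with G3 the higher.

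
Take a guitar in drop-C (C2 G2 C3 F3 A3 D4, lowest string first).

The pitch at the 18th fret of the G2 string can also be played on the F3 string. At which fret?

8

G2 at fret 18 is G2 + 18 semitones = C#4.
The open F3 string is 10 semitones above the open G2, so the same pitch on the F3 string lies at fret 18 − 10 = 8.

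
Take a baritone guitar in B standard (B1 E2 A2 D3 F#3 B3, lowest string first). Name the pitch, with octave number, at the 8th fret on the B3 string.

Each fret is one semitone, so B3 + 8 = G4.

G4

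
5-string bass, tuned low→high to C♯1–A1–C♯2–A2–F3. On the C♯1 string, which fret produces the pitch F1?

4

F1 is 4 semitones above the open C♯1 (C#–D–D#–E–F), so it sits at fret 4.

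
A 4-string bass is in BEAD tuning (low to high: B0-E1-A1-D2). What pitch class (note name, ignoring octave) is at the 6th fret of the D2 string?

The open D2 string plus 6 semitones: D–D#–E–F–F#–G–G#.

G♯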